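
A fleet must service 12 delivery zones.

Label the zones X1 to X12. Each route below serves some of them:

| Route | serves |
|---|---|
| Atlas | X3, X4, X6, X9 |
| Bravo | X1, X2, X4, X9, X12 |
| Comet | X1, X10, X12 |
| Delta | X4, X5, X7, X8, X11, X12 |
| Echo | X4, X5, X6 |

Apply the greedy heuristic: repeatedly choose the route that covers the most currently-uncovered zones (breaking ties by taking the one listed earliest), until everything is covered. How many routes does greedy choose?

Greedy: pick Delta (covers 6 new) → pick Atlas (covers 3 new) → pick Bravo (covers 2 new) → pick Comet (covers 1 new). Total picks: 4.

4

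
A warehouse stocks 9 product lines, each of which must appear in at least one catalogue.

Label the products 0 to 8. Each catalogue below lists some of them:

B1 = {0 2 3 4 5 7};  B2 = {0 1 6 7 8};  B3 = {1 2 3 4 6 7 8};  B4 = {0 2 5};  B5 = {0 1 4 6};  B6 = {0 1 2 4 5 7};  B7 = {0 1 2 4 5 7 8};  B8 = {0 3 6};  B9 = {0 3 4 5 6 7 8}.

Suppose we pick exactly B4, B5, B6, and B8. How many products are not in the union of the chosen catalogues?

Union of B4, B5, B6, B8 = {0, 1, 2, 3, 4, 5, 6, 7}.
Not covered: 8 — 1 product.

1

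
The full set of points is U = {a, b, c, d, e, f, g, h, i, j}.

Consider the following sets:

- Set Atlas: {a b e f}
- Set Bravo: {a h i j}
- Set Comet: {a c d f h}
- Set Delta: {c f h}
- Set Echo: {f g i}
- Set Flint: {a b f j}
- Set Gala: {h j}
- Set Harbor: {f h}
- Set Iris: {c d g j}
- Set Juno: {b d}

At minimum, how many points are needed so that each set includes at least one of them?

3

T = {b, f, j} meets every set (each contains at least one member of T), and |T| = 3.
The sets Echo, Gala, Juno are pairwise disjoint, so any hitting set needs a separate point for each — at least 3. Hence 3 is optimal.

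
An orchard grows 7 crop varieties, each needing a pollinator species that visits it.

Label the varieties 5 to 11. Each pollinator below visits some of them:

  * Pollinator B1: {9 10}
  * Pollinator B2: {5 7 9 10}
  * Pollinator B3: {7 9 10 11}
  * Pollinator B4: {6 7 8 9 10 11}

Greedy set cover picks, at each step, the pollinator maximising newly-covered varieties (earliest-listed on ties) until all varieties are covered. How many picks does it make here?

Greedy: pick B4 (covers 6 new) → pick B2 (covers 1 new). Total picks: 2.

2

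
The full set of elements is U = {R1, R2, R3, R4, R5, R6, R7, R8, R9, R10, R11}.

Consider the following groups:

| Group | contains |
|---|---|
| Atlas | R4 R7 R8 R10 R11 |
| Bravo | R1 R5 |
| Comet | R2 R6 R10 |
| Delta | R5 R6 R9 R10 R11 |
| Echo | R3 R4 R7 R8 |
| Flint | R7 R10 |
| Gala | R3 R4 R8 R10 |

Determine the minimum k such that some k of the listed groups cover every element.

4

Bravo, Comet, Delta, and Echo cover everything between them: the union {R1, R2, R3, R4, R5, R6, R7, R8, R9, R10, R11} is all of U.
No 3 of the 7 groups cover everything (all 35 combinations miss at least one element), so 4 is optimal.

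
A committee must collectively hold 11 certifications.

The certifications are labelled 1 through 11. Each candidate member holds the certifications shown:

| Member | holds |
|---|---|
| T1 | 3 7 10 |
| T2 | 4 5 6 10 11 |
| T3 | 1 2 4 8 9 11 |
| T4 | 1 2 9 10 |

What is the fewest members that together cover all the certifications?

T1 and T2 and T3 together: T1 ∪ T2 ∪ T3 = {1, 2, 3, 4, 5, 6, 7, 8, 9, 10, 11} — every certification is covered.
Only T1 contains 3, so T1 is forced; the remaining 8 certifications need at least 2 more members (each remaining member adds at most 6) — so at least 3 members are needed, and 3 is optimal.

3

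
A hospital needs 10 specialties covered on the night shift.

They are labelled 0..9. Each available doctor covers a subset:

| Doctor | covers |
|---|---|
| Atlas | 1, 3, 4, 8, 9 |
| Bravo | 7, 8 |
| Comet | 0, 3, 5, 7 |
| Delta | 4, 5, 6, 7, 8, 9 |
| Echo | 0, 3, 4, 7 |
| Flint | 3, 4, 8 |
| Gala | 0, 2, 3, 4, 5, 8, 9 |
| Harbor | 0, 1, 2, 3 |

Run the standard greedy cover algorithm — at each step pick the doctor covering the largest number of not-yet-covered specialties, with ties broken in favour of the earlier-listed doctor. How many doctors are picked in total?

3

Greedy: pick Gala (covers 7 new) → pick Delta (covers 2 new) → pick Atlas (covers 1 new). Total picks: 3.
(The true minimum cover uses only 2 doctors, so greedy is not optimal here.)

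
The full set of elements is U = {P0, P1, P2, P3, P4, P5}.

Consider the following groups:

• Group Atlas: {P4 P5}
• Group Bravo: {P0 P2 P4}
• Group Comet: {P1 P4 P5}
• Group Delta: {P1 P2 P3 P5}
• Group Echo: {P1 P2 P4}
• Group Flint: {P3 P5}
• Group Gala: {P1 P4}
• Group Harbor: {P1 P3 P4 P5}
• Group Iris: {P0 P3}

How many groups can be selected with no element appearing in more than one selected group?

2

Flint, Gala are pairwise disjoint (Flint={P3,P5}; Gala={P1,P4}).
Every remaining group overlaps one of these, and no 3 of the listed groups are pairwise disjoint, so 2 is the maximum.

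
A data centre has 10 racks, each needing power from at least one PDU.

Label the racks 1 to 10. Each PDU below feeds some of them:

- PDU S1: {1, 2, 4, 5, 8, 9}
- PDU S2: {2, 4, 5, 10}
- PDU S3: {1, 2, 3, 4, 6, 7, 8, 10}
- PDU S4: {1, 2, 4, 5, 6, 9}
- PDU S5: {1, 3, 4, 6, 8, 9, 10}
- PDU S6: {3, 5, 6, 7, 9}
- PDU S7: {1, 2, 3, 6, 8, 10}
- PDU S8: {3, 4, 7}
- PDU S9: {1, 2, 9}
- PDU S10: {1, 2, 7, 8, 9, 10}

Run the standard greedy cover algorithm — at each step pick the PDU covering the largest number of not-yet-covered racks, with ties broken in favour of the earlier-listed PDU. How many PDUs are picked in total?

Greedy: pick S3 (covers 8 new) → pick S1 (covers 2 new). Total picks: 2.

2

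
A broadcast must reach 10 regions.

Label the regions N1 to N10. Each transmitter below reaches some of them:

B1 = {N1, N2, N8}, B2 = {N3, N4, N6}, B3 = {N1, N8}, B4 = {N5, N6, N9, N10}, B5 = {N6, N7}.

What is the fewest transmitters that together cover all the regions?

4

Take {B1, B2, B4, B5}. Their union is {N1, N2, N3, N4, N5, N6, N7, N8, N9, N10}, which is all 10 regions.
Only B2 contains N3, so B2 is forced; the remaining 7 regions need at least 3 more transmitters (each remaining transmitter adds at most 3) — so at least 4 transmitters are needed, and 4 is optimal.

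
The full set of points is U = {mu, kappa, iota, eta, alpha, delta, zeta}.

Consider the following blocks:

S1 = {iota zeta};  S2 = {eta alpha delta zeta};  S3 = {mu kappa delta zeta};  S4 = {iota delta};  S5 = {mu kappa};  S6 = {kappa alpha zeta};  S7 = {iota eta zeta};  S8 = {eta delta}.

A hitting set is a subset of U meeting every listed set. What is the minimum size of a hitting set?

3

H = {kappa, iota, delta} meets every block (each contains at least one member of H), and |H| = 3.
The blocks S1, S5, S8 are pairwise disjoint, so any hitting set needs a separate point for each — at least 3. Hence 3 is optimal.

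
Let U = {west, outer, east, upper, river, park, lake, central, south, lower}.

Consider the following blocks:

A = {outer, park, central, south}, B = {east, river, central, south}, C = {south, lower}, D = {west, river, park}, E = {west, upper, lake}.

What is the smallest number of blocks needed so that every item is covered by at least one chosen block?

A and B and C and E together: A ∪ B ∪ C ∪ E = {west, outer, east, upper, river, park, lake, central, south, lower} — every item is covered.
Only C contains lower, so C is forced; the remaining 8 items need at least 3 more blocks (each remaining block adds at most 3) — so at least 4 blocks are needed, and 4 is optimal.

4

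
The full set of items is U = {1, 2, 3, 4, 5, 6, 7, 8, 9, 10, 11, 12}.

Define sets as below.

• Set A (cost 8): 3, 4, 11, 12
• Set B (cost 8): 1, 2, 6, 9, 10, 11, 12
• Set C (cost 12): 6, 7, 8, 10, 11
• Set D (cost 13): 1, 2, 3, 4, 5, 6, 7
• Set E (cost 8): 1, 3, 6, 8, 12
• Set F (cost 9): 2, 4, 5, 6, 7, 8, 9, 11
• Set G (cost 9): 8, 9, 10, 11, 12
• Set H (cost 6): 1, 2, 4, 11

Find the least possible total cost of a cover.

D, G together cover every item (D ∪ G = {1, 2, 3, 4, 5, 6, 7, 8, 9, 10, 11, 12}); total cost 13 + 9 = 22.
The greedy pick F, B, A costs 25; no covering selection beats 22.

22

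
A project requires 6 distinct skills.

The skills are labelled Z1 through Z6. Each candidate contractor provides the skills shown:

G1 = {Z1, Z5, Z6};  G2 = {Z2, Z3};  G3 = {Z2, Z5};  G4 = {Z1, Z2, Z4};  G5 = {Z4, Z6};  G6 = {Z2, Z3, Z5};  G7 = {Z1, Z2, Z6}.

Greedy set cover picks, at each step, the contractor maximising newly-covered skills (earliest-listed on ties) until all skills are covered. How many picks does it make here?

Greedy: pick G1 (covers 3 new) → pick G2 (covers 2 new) → pick G4 (covers 1 new). Total picks: 3.

3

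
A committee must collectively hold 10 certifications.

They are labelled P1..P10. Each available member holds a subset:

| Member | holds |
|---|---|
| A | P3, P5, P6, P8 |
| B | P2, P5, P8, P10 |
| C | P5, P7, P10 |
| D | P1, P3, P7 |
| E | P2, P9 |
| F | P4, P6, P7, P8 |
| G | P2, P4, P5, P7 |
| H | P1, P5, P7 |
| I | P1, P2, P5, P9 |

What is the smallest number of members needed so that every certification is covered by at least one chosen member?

4

B and D and F and I together: B ∪ D ∪ F ∪ I = {P1, P2, P3, P4, P5, P6, P7, P8, P9, P10} — every certification is covered.
No 3 of the 9 members cover everything (all 84 combinations miss at least one certification), so 4 is optimal.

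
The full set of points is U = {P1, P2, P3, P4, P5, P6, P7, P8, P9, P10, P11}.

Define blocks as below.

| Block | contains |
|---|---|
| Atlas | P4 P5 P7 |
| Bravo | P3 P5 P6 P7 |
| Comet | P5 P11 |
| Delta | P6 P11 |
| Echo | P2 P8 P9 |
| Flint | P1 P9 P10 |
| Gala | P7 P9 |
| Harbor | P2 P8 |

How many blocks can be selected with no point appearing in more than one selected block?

Atlas, Delta, Flint, Harbor are pairwise disjoint (Atlas={P4,P5,P7}; Delta={P6,P11}; Flint={P1,P9,P10}; Harbor={P2,P8}).
Every remaining block overlaps one of these, and no 5 of the listed blocks are pairwise disjoint, so 4 is the maximum.

4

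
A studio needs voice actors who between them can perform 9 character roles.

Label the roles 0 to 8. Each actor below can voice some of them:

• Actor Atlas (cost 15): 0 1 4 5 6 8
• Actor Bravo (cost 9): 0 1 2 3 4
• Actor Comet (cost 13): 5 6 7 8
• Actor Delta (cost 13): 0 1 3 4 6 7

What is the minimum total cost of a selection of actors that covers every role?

22

Bravo, Comet together cover every role (Bravo ∪ Comet = {0, 1, 2, 3, 4, 5, 6, 7, 8}); total cost 9 + 13 = 22.
No covering selection has total cost below 22.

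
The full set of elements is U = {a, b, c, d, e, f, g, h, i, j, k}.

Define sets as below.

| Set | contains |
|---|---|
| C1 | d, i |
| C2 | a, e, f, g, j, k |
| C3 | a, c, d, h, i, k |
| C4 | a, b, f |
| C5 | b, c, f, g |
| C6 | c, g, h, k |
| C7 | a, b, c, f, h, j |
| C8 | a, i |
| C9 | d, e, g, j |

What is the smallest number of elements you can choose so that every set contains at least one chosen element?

3

T = {a, c, d} meets every set (each contains at least one member of T), and |T| = 3.
The sets C1, C4, C6 are pairwise disjoint, so any hitting set needs a separate element for each — at least 3. Hence 3 is optimal.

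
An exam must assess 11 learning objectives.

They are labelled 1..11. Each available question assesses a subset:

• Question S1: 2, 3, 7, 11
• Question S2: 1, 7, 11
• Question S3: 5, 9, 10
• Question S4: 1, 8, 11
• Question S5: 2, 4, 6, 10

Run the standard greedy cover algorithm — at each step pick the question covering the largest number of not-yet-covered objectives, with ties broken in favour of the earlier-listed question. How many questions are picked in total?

4

Greedy: pick S1 (covers 4 new) → pick S3 (covers 3 new) → pick S4 (covers 2 new) → pick S5 (covers 2 new). Total picks: 4.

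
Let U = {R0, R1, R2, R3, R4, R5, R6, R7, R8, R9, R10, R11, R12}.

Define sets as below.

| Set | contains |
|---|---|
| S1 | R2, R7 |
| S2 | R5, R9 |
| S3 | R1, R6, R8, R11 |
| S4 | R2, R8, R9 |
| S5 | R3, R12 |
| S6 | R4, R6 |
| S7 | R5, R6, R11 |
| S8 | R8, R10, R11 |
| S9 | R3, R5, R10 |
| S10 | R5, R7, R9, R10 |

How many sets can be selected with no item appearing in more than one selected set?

S1, S2, S5, S6, S8 are pairwise disjoint (S1={R2,R7}; S2={R5,R9}; S5={R3,R12}; S6={R4,R6}; S8={R8,R10,R11}).
Every remaining set overlaps one of these, and no 6 of the listed sets are pairwise disjoint, so 5 is the maximum.

5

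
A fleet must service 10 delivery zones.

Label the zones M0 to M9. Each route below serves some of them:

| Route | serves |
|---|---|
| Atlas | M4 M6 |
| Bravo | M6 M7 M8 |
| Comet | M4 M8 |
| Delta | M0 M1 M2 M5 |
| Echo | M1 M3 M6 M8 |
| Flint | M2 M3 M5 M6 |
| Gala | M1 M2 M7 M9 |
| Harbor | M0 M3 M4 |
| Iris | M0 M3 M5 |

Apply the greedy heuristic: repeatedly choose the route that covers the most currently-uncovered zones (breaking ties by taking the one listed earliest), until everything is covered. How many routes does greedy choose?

Greedy: pick Delta (covers 4 new) → pick Bravo (covers 3 new) → pick Harbor (covers 2 new) → pick Gala (covers 1 new). Total picks: 4.

4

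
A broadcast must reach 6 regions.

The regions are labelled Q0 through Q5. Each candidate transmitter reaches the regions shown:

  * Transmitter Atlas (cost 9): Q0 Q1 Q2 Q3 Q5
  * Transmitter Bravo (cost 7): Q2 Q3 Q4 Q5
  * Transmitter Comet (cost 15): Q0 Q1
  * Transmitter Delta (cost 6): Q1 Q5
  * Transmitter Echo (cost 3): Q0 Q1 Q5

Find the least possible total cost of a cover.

Bravo, Echo together cover every region (Bravo ∪ Echo = {Q0, Q1, Q2, Q3, Q4, Q5}); total cost 7 + 3 = 10.
No covering selection has total cost below 10.

10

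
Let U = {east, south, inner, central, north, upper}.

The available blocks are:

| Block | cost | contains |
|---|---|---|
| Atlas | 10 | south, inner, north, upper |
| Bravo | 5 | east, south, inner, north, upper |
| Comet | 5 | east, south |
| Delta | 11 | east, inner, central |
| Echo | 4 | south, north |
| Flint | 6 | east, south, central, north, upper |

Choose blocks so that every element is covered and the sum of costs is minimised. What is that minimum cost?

11

Bravo, Flint together cover every element (Bravo ∪ Flint = {east, south, inner, central, north, upper}); total cost 5 + 6 = 11.
No covering selection has total cost below 11.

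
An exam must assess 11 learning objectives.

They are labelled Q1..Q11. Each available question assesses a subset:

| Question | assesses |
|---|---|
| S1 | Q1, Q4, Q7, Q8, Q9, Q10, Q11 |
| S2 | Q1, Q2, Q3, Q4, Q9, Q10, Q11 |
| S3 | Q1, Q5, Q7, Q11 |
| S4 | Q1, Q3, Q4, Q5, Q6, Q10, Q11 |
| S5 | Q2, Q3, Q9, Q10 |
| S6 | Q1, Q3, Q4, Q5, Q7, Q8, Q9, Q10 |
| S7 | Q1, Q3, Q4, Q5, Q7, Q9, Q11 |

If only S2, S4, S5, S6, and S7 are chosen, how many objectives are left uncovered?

Union of S2, S4, S5, S6, S7 = {Q1, Q2, Q3, Q4, Q5, Q6, Q7, Q8, Q9, Q10, Q11} — that's every objective, so 0 are uncovered.

0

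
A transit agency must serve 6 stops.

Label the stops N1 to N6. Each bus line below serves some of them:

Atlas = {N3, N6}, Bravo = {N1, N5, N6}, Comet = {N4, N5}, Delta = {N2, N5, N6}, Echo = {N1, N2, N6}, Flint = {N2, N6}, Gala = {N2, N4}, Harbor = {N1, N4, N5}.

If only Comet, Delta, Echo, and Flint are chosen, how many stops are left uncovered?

1

Union of Comet, Delta, Echo, Flint = {N1, N2, N4, N5, N6}.
Not covered: N3 — 1 stop.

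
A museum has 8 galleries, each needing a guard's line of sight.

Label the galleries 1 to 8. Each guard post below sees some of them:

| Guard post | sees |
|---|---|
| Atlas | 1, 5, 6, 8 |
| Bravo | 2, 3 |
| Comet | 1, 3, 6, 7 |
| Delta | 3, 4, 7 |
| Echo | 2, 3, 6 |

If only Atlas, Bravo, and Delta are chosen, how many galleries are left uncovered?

0

Union of Atlas, Bravo, Delta = {1, 2, 3, 4, 5, 6, 7, 8} — that's every gallery, so 0 are uncovered.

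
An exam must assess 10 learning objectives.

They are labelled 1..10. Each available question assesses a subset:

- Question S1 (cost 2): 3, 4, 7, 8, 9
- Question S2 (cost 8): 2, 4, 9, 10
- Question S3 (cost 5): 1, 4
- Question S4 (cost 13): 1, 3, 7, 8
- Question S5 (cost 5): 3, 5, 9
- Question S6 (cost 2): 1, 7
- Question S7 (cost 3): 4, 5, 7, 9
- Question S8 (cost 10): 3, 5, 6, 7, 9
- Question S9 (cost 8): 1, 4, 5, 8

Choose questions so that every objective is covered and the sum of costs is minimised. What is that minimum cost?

S1, S2, S6, S8 together cover every objective (S1 ∪ S2 ∪ S6 ∪ S8 = {1, 2, 3, 4, 5, 6, 7, 8, 9, 10}); total cost 2 + 8 + 2 + 10 = 22.
The greedy pick S1, S6, S7, S2, S8 costs 25; no covering selection beats 22.

22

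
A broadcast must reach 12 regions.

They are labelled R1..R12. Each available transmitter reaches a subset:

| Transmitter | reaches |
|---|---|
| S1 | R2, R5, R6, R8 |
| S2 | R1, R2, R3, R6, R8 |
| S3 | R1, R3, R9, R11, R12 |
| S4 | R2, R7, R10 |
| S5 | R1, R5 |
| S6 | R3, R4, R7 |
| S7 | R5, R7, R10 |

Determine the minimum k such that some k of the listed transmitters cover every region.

4

Take {S2, S3, S6, S7}. Their union is {R1, R2, R3, R4, R5, R6, R7, R8, R9, R10, R11, R12}, which is all 12 regions.
Only S6 contains R4, so S6 is forced; the remaining 9 regions need at least 3 more transmitters (each remaining transmitter adds at most 4) — so at least 4 transmitters are needed, and 4 is optimal.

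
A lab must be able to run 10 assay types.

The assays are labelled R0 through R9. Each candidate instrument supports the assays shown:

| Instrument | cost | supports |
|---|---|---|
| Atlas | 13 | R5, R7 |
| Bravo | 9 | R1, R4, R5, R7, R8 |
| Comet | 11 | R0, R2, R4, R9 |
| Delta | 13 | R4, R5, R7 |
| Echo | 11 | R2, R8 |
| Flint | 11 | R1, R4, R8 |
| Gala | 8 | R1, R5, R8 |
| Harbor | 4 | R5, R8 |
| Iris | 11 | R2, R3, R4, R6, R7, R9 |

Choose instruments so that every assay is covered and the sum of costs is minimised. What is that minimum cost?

30

Comet, Gala, Iris together cover every assay (Comet ∪ Gala ∪ Iris = {R0, R1, R2, R3, R4, R5, R6, R7, R8, R9}); total cost 11 + 8 + 11 = 30.
The greedy pick Bravo, Iris, Comet costs 31; no covering selection beats 30.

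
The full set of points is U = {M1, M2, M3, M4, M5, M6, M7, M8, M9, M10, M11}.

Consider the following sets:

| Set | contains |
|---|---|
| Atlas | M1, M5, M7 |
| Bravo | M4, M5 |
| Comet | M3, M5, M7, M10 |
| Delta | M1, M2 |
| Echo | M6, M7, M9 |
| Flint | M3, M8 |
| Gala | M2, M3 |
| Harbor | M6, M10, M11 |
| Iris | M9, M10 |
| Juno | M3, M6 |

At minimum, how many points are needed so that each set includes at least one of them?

H = {M2, M3, M5, M9, M11} meets every set (each contains at least one member of H), and |H| = 5.
No choice of 4 points meets every set, so 5 is the minimum.

5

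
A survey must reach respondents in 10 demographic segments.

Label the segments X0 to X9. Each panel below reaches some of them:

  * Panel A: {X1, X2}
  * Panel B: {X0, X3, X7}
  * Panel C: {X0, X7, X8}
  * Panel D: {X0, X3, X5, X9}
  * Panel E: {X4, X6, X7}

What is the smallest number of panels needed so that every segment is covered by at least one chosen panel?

4

A and C and D and E together: A ∪ C ∪ D ∪ E = {X0, X1, X2, X3, X4, X5, X6, X7, X8, X9} — every segment is covered.
Only C contains X8, so C is forced; the remaining 7 segments need at least 3 more panels (each remaining panel adds at most 3) — so at least 4 panels are needed, and 4 is optimal.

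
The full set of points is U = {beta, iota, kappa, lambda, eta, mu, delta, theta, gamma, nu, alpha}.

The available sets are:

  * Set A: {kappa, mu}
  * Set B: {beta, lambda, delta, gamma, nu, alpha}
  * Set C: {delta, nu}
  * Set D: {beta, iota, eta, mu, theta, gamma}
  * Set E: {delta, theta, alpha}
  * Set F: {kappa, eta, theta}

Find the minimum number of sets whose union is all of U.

3

A, B, and D cover everything between them: the union {beta, iota, kappa, lambda, eta, mu, delta, theta, gamma, nu, alpha} is all of U.
Only D contains iota, so D is forced; the remaining 5 points need at least 2 more sets (each remaining set adds at most 4) — so at least 3 sets are needed, and 3 is optimal.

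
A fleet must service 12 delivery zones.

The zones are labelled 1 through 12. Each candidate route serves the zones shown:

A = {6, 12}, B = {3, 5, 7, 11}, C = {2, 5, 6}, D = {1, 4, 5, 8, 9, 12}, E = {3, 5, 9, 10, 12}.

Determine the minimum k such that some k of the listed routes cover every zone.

4

Take {B, C, D, E}. Their union is {1, 2, 3, 4, 5, 6, 7, 8, 9, 10, 11, 12}, which is all 12 zones.
Only E contains 10, so E is forced; the remaining 7 zones need at least 3 more routes (each remaining route adds at most 3) — so at least 4 routes are needed, and 4 is optimal.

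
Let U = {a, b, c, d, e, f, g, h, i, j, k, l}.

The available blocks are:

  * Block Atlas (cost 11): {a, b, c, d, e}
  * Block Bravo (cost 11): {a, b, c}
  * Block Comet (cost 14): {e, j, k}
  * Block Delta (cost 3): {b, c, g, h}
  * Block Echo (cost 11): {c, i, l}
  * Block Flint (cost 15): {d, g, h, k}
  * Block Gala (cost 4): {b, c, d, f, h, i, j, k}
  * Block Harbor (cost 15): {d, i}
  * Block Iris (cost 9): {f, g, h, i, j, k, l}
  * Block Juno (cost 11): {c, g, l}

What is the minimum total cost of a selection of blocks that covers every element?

20

Atlas, Iris together cover every element (Atlas ∪ Iris = {a, b, c, d, e, f, g, h, i, j, k, l}); total cost 11 + 9 = 20.
The greedy pick Gala, Delta, Atlas, Iris costs 27; no covering selection beats 20.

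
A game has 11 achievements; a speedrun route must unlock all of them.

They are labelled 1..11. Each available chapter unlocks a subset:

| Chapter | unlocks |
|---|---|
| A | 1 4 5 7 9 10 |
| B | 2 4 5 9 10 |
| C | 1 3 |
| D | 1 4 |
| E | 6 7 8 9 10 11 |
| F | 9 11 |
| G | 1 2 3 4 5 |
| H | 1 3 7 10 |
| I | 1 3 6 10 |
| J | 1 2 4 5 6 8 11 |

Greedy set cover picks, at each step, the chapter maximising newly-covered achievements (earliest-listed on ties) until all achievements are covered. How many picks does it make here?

3

Greedy: pick J (covers 7 new) → pick A (covers 3 new) → pick C (covers 1 new). Total picks: 3.
(The true minimum cover uses only 2 chapters, so greedy is not optimal here.)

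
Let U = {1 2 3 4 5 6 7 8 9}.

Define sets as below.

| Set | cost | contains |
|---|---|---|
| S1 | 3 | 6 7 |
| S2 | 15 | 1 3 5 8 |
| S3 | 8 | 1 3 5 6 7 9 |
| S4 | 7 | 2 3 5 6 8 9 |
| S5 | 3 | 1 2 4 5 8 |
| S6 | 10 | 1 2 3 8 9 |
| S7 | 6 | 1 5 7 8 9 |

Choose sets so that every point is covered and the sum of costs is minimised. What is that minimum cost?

11

S3, S5 together cover every point (S3 ∪ S5 = {1, 2, 3, 4, 5, 6, 7, 8, 9}); total cost 8 + 3 = 11.
The greedy pick S5, S1, S4 costs 13; no covering selection beats 11.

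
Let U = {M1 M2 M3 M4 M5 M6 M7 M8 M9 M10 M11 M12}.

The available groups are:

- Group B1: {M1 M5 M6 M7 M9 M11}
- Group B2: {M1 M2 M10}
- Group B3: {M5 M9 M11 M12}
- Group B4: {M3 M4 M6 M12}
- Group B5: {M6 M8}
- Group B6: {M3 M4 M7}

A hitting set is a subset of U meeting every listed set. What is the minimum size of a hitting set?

Take H = {M2, M6, M7, M12}. Each listed group contains at least one of these, so H is a hitting set of size 4.
The groups B2, B3, B5, B6 are pairwise disjoint, so any hitting set needs a separate point for each — at least 4. Hence 4 is optimal.

4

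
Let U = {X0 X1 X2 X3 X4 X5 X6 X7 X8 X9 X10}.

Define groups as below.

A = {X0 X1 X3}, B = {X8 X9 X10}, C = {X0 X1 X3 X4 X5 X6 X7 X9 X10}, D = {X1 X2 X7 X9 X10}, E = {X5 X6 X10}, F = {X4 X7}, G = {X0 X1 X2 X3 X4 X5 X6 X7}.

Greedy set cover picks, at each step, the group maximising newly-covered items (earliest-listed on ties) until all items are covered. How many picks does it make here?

Greedy: pick C (covers 9 new) → pick B (covers 1 new) → pick D (covers 1 new). Total picks: 3.
(The true minimum cover uses only 2 groups, so greedy is not optimal here.)

3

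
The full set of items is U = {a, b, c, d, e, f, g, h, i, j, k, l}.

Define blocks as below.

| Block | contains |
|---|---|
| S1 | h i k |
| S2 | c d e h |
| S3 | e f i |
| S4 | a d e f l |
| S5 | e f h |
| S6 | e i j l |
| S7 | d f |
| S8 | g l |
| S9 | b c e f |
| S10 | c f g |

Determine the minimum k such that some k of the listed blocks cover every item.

5

S1 and S4 and S6 and S8 and S9 together: S1 ∪ S4 ∪ S6 ∪ S8 ∪ S9 = {a, b, c, d, e, f, g, h, i, j, k, l} — every item is covered.
No 4 of the 10 blocks cover everything (all 210 combinations miss at least one item), so 5 is optimal.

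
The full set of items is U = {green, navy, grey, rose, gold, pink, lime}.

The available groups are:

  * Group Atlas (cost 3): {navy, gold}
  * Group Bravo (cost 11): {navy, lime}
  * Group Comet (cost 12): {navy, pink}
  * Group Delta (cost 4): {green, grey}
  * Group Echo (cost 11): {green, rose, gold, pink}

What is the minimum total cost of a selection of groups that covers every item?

26

Bravo, Delta, Echo together cover every item (Bravo ∪ Delta ∪ Echo = {green, navy, grey, rose, gold, pink, lime}); total cost 11 + 4 + 11 = 26.
The greedy pick Atlas, Delta, Echo, Bravo costs 29; no covering selection beats 26.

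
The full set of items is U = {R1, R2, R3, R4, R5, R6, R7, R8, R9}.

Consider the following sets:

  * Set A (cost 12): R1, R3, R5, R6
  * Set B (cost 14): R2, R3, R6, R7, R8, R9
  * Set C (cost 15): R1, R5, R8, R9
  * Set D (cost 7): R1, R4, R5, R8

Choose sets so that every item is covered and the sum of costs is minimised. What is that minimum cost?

B, D together cover every item (B ∪ D = {R1, R2, R3, R4, R5, R6, R7, R8, R9}); total cost 14 + 7 = 21.
No covering selection has total cost below 21.

21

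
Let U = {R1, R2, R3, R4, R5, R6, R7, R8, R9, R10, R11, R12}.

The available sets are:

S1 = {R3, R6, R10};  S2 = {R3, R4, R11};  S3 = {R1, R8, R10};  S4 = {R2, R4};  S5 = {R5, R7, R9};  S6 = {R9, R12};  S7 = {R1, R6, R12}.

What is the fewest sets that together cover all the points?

Take {S2, S3, S4, S5, S7}. Their union is {R1, R2, R3, R4, R5, R6, R7, R8, R9, R10, R11, R12}, which is all 12 points.
Only S4 contains R2, so S4 is forced; the remaining 10 points need at least 4 more sets (each remaining set adds at most 3) — so at least 5 sets are needed, and 5 is optimal.

5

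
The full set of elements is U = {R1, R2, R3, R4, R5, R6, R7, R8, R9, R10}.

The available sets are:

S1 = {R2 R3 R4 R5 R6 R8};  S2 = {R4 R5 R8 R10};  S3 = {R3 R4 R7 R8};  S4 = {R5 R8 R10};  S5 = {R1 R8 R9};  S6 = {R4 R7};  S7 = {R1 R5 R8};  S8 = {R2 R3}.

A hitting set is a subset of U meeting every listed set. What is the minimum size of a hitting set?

The 3 elements {R3, R4, R8} hit every set.
The sets S4, S6, S8 are pairwise disjoint, so any hitting set needs a separate element for each — at least 3. Hence 3 is optimal.

3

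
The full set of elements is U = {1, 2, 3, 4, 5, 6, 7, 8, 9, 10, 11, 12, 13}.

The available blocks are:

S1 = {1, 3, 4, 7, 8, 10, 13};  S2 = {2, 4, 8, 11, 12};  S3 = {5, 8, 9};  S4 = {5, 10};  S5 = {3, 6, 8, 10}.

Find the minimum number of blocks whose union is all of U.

4

S1, S2, S3, and S5 cover everything between them: the union {1, 2, 3, 4, 5, 6, 7, 8, 9, 10, 11, 12, 13} is all of U.
Only S5 contains 6, so S5 is forced; the remaining 9 elements need at least 3 more blocks (each remaining block adds at most 4) — so at least 4 blocks are needed, and 4 is optimal.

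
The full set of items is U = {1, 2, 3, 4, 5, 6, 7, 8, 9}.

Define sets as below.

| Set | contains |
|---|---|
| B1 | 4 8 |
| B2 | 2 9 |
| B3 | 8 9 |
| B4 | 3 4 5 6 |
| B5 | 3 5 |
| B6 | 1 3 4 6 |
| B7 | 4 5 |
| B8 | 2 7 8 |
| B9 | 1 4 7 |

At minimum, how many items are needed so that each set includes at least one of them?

The 4 items {2, 3, 4, 8} hit every set.
No choice of 3 items meets every set, so 4 is the minimum.

4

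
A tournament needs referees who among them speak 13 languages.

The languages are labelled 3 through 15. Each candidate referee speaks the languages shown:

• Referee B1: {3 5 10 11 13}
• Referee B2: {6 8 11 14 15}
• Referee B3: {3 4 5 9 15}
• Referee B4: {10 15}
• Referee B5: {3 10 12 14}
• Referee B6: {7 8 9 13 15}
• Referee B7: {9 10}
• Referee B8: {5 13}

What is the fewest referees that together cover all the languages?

4

B2 and B3 and B5 and B6 together: B2 ∪ B3 ∪ B5 ∪ B6 = {3, 4, 5, 6, 7, 8, 9, 10, 11, 12, 13, 14, 15} — every language is covered.
No 3 of the 8 referees cover everything (all 56 combinations miss at least one language), so 4 is optimal.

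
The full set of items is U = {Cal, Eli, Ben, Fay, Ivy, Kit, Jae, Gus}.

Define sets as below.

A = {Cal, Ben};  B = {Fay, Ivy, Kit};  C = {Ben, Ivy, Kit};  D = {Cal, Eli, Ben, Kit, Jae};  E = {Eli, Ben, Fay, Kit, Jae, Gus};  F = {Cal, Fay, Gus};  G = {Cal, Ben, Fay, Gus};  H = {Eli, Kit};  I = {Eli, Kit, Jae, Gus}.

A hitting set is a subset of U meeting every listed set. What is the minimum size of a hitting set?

2

Take T = {Cal, Kit}. Each listed set contains at least one of these, so T is a hitting set of size 2.
The sets A, I are pairwise disjoint, so any hitting set needs a separate item for each — at least 2. Hence 2 is optimal.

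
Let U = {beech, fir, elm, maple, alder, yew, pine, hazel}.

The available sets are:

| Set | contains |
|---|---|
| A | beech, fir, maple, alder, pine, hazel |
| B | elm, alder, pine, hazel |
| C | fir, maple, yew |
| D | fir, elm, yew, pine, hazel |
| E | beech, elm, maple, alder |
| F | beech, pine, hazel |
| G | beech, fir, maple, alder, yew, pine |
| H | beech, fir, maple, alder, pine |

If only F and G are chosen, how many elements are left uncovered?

1

Union of F, G = {beech, fir, maple, alder, yew, pine, hazel}.
Not covered: elm — 1 element.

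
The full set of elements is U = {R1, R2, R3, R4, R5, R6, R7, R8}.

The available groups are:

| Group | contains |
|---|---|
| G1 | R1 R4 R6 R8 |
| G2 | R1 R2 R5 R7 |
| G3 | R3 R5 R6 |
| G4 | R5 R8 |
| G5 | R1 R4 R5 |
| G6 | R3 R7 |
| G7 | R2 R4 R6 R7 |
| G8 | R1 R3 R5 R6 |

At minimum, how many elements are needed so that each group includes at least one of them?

3

Take H = {R3, R4, R5}. Each listed group contains at least one of these, so H is a hitting set of size 3.
No choice of 2 elements meets every group, so 3 is the minimum.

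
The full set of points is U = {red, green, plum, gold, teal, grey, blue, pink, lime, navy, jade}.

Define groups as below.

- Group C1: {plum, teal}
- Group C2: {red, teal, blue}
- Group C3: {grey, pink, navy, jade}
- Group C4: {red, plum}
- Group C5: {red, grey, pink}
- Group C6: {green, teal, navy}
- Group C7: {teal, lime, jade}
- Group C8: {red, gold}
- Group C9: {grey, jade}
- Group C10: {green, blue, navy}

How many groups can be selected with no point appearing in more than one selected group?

4

C1, C8, C9, C10 are pairwise disjoint (C1={plum,teal}; C8={red,gold}; C9={grey,jade}; C10={green,blue,navy}).
Every remaining group overlaps one of these, and no 5 of the listed groups are pairwise disjoint, so 4 is the maximum.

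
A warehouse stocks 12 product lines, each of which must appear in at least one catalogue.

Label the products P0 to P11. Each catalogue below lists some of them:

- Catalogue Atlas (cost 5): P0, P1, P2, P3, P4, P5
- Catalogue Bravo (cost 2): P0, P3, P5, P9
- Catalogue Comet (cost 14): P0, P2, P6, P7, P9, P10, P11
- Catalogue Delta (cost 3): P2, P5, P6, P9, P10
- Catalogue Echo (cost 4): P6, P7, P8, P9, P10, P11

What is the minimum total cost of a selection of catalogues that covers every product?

9

Atlas, Echo together cover every product (Atlas ∪ Echo = {P0, P1, P2, P3, P4, P5, P6, P7, P8, P9, P10, P11}); total cost 5 + 4 = 9.
The greedy pick Bravo, Echo, Atlas costs 11; no covering selection beats 9.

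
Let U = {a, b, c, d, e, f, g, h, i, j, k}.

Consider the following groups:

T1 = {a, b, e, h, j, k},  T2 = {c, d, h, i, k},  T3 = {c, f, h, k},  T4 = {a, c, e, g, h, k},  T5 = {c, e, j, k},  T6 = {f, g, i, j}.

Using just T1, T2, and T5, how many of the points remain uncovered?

Union of T1, T2, T5 = {a, b, c, d, e, h, i, j, k}.
Not covered: f, g — 2 points.

2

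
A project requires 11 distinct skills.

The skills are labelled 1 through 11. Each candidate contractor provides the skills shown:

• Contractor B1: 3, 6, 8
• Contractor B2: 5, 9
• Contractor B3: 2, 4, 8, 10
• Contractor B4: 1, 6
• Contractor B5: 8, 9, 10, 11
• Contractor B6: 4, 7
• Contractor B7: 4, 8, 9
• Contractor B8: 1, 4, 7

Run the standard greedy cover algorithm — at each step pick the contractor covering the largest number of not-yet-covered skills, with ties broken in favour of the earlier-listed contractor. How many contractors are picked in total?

5

Greedy: pick B3 (covers 4 new) → pick B1 (covers 2 new) → pick B2 (covers 2 new) → pick B8 (covers 2 new) → pick B5 (covers 1 new). Total picks: 5.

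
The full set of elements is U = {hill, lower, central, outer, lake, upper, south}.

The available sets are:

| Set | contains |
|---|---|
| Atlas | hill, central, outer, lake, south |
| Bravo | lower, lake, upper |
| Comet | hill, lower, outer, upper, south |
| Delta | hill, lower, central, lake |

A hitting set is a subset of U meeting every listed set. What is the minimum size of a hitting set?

2

Take H = {lower, outer}. Each listed set contains at least one of these, so H is a hitting set of size 2.
No single element lies in every set, so at least 2 are needed and 2 is optimal.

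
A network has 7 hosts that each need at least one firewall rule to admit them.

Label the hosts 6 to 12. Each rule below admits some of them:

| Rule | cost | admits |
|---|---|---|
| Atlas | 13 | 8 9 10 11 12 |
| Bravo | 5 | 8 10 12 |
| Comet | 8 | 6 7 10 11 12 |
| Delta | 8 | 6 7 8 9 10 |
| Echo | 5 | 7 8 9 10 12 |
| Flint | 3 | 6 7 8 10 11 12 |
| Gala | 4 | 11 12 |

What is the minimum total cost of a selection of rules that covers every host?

Echo, Flint together cover every host (Echo ∪ Flint = {6, 7, 8, 9, 10, 11, 12}); total cost 5 + 3 = 8.
No covering selection has total cost below 8.

8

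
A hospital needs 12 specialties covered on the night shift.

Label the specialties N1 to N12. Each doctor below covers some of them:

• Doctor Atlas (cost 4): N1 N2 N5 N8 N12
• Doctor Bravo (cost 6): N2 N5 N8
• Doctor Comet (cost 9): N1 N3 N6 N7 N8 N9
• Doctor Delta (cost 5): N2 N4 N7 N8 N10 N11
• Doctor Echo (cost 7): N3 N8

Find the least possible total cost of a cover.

Atlas, Comet, Delta together cover every specialty (Atlas ∪ Comet ∪ Delta = {N1, N2, N3, N4, N5, N6, N7, N8, N9, N10, N11, N12}); total cost 4 + 9 + 5 = 18.
No covering selection has total cost below 18.

18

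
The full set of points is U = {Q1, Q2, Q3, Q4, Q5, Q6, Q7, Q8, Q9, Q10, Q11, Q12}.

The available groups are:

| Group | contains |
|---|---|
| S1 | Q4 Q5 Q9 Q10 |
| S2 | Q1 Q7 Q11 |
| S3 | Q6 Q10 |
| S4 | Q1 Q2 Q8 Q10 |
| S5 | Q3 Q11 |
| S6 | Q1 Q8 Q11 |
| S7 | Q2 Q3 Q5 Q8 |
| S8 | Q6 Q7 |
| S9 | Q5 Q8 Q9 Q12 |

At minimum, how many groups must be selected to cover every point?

5

S1 and S6 and S7 and S8 and S9 together: S1 ∪ S6 ∪ S7 ∪ S8 ∪ S9 = {Q1, Q2, Q3, Q4, Q5, Q6, Q7, Q8, Q9, Q10, Q11, Q12} — every point is covered.
No 4 of the 9 groups cover everything (all 126 combinations miss at least one point), so 5 is optimal.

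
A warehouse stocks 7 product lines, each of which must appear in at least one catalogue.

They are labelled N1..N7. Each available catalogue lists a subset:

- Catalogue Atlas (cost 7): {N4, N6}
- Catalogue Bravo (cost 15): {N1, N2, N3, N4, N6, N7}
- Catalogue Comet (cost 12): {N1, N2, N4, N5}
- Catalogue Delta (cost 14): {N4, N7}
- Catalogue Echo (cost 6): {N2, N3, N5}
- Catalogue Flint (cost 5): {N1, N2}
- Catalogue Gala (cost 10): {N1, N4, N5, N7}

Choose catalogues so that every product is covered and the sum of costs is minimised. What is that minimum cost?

21

Bravo, Echo together cover every product (Bravo ∪ Echo = {N1, N2, N3, N4, N5, N6, N7}); total cost 15 + 6 = 21.
The greedy pick Echo, Gala, Atlas costs 23; no covering selection beats 21.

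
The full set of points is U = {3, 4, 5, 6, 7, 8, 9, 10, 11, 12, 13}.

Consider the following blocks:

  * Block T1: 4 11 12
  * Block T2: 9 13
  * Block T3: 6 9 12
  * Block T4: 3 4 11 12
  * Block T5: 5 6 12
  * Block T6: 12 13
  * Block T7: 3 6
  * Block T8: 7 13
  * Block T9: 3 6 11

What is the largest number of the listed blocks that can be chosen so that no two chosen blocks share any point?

3

T1, T2, T7 are pairwise disjoint (T1={4,11,12}; T2={9,13}; T7={3,6}).
Every remaining block overlaps one of these, and no 4 of the listed blocks are pairwise disjoint, so 3 is the maximum.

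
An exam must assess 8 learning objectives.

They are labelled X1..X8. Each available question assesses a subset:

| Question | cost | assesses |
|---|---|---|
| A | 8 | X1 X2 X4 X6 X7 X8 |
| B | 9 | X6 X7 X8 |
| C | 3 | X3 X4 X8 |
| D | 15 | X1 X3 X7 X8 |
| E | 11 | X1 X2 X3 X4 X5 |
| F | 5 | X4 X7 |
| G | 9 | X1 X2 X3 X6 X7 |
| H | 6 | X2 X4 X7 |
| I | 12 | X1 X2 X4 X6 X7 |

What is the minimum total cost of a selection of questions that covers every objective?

A, E together cover every objective (A ∪ E = {X1, X2, X3, X4, X5, X6, X7, X8}); total cost 8 + 11 = 19.
The greedy pick C, A, E costs 22; no covering selection beats 19.

19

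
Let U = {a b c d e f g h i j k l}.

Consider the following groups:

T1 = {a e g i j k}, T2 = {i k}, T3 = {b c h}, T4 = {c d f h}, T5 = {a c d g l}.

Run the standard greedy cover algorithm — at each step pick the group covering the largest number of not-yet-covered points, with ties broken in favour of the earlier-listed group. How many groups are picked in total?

Greedy: pick T1 (covers 6 new) → pick T4 (covers 4 new) → pick T3 (covers 1 new) → pick T5 (covers 1 new). Total picks: 4.

4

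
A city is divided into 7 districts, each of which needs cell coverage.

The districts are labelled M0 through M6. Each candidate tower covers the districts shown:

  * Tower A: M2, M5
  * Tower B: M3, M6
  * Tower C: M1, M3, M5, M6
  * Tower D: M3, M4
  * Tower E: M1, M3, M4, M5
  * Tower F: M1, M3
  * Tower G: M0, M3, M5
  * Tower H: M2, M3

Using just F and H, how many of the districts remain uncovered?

4

Union of F, H = {M1, M2, M3}.
Not covered: M0, M4, M5, M6 — 4 districts.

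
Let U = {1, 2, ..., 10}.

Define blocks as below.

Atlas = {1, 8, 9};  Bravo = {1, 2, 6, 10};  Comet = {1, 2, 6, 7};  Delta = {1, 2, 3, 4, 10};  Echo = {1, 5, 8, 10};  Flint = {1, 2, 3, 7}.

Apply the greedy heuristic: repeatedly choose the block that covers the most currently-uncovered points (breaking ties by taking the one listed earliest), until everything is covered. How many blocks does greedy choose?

4

Greedy: pick Delta (covers 5 new) → pick Atlas (covers 2 new) → pick Comet (covers 2 new) → pick Echo (covers 1 new). Total picks: 4.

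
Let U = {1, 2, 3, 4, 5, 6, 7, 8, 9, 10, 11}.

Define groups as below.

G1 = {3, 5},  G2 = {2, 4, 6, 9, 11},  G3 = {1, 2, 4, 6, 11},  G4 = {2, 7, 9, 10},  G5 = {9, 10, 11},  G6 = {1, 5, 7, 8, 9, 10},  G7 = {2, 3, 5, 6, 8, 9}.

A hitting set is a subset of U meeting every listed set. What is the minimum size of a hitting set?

The 3 points {3, 4, 9} hit every group.
No choice of 2 points meets every group, so 3 is the minimum.

3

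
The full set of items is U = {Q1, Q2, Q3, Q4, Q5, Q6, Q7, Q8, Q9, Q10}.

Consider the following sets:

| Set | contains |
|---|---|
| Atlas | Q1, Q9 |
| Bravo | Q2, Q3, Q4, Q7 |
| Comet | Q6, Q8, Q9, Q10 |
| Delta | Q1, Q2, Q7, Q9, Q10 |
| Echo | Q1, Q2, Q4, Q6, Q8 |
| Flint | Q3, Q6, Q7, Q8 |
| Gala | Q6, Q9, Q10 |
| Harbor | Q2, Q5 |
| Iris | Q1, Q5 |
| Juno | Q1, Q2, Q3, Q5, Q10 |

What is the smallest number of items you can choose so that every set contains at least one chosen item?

The 3 items {Q1, Q2, Q6} hit every set.
The sets Bravo, Comet, Iris are pairwise disjoint, so any hitting set needs a separate item for each — at least 3. Hence 3 is optimal.

3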